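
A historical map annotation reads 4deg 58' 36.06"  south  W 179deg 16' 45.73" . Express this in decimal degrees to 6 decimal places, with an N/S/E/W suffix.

4.976683° S, 179.279369° W

Lat: 58′ + 36.06″ = 58.60100′; 4 + 58.60100/60 = 4.9766833
Longitude: 179 + 16/60 + 45.73/3600 = 179.2793694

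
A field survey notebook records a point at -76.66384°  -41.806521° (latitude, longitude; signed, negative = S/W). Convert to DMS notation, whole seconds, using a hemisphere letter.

76°39′50″ S, 41°48′23″ W

Latitude is negative → S; |value| = 76.663840
Lat: 0.663840° → 39.83040′; 0.83040 × 60 = 49.82″
Longitude is negative → W; |value| = 41.806521
Longitude: whole degrees 41; 48.39126′ → 48′ and 23.48″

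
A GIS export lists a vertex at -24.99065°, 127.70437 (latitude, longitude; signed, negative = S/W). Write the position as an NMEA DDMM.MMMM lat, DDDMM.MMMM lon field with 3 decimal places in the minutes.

Latitude is negative → S; |value| = 24.990650
φ: 24° + 0.990650 × 60 = 24° 59.43900′
λ: minutes = (127.704370 − 127) × 60 = 42.26220

2459.439,S / 12742.262,E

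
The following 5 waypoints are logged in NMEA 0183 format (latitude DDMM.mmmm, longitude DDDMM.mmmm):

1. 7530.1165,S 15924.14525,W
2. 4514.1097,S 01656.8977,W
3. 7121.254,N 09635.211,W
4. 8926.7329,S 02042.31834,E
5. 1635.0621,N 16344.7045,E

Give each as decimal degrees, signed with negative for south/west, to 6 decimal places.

1. -75.501942, -159.402421
2. -45.235162, -16.948295
3. 71.354233, -96.586850
4. -89.445548, 20.705306
5. 16.584368, 163.745075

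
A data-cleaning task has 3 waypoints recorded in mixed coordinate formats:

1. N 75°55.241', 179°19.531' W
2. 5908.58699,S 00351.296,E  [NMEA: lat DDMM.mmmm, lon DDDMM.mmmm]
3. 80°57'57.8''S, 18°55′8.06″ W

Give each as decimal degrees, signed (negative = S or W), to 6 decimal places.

1. 75.920683, -179.325517
2. -59.143117, 3.854933
3. -80.966056, -18.918906

Point 1:
  Latitude: 75 + 55.241/60 = 75.9206833
  N → positive
  λ: 19.531′ = 0.325517°; total 179.3255167
  W ⇒ negate
Point 2:
  φ: split at 2 digits → 59° and 8.58699′; 59 + 8.58699/60 = 59.1431165
  S → negative
  Longitude: split at 3 digits → 003° and 51.296′; 3 + 51.296/60 = 3.8549333
  E ⇒ keep positive
Point 3:
  Latitude: 57′ + 57.8″ = 57.96333′; 80 + 57.96333/60 = 80.9660556
  S → negative
  λ: 55′ + 8.06″ = 55.13433′; 18 + 55.13433/60 = 18.9189056
  W → negative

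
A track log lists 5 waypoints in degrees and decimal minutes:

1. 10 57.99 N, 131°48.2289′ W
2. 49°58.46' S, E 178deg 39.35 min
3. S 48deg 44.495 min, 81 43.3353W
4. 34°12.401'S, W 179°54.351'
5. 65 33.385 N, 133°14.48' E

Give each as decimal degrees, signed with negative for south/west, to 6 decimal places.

1. 10.966500, -131.803815
2. -49.974333, 178.655833
3. -48.741583, -81.722255
4. -34.206683, -179.905850
5. 65.556417, 133.241333

Point 1:
  φ: 57.99′ = 0.966500°; total 10.9665000
  N ⇒ keep positive
  λ: 48.2289′ = 0.803815°; total 131.8038150
  hemisphere W, so the sign is −
Point 2:
  Lat: 49 + 58.46/60 = 49.9743333
  S ⇒ negate
  Lon: 178 + 39.35/60 = 178.6558333
  E ⇒ keep positive
Point 3:
  Latitude: 48 + 44.495/60 = 48.7415833
  S ⇒ negate
  Longitude: 81 + 43.3353/60 = 81.7222550
  W → negative
Point 4:
  φ: 12.401′ = 0.206683°; total 34.2066833
  S ⇒ negate
  Longitude: 179 + 54.351/60 = 179.9058500
  hemisphere W, so the sign is −
Point 5:
  Latitude: 33.385′ = 0.556417°; total 65.5564167
  N → positive
  Longitude: 14.48′ = 0.241333°; total 133.2413333
  E → positive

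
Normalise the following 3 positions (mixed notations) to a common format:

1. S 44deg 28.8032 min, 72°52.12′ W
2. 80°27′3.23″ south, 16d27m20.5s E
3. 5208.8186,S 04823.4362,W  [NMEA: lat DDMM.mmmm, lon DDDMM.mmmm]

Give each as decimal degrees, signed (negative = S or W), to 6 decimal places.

1. -44.480053, -72.868667
2. -80.450897, 16.455694
3. -52.146977, -48.390603

Point 1:
  Lat: 44 + 28.8032/60 = 44.4800533
  S → negative
  λ: 52.12′ = 0.868667°; total 72.8686667
  hemisphere W, so the sign is −
Point 2:
  φ: 80 + 27/60 + 3.23/3600 = 80.4508972
  hemisphere S, so the sign is −
  Lon: 16 + 27/60 + 20.5/3600 = 16.4556944
  E ⇒ keep positive
Point 3:
  φ: degrees = first 2 digits = 52, minutes = 8.8186; 52 + 8.8186/60 = 52.1469767
  S ⇒ negate
  λ: degrees = first 3 digits = 48, minutes = 23.4362; 48 + 23.4362/60 = 48.3906033
  W → negative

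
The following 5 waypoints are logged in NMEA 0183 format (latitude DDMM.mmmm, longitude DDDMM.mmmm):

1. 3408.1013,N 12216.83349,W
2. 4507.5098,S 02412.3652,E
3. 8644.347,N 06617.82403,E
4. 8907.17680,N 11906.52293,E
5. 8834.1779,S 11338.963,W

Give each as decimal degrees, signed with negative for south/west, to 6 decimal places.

1. 34.135022, -122.280558
2. -45.125163, 24.206087
3. 86.739117, 66.297067
4. 89.119613, 119.108716
5. -88.569632, -113.649383

Point 1:
  Latitude: degrees = first 2 digits = 34, minutes = 8.1013; 34 + 8.1013/60 = 34.1350217
  N → positive
  Longitude: degrees = first 3 digits = 122, minutes = 16.83349; 122 + 16.83349/60 = 122.2805582
  hemisphere W, so the sign is −
Point 2:
  Lat: degrees = first 2 digits = 45, minutes = 7.5098; 45 + 7.5098/60 = 45.1251633
  S ⇒ negate
  Lon: split at 3 digits → 024° and 12.3652′; 24 + 12.3652/60 = 24.2060867
  E → positive
Point 3:
  Latitude: split at 2 digits → 86° and 44.347′; 86 + 44.347/60 = 86.7391167
  N → positive
  λ: degrees = first 3 digits = 66, minutes = 17.82403; 66 + 17.82403/60 = 66.2970672
  E → positive
Point 4:
  Lat: degrees = first 2 digits = 89, minutes = 7.1768; 89 + 7.1768/60 = 89.1196133
  N → positive
  λ: split at 3 digits → 119° and 6.52293′; 119 + 6.52293/60 = 119.1087155
  E → positive
Point 5:
  Lat: degrees = first 2 digits = 88, minutes = 34.1779; 88 + 34.1779/60 = 88.5696317
  hemisphere S, so the sign is −
  Longitude: split at 3 digits → 113° and 38.963′; 113 + 38.963/60 = 113.6493833
  W → negative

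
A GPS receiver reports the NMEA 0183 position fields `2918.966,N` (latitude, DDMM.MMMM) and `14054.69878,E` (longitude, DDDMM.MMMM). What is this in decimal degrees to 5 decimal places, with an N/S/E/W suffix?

Latitude: degrees = first 2 digits = 29, minutes = 18.966; 29 + 18.966/60 = 29.316100
Lon: split at 3 digits → 140° and 54.69878′; 140 + 54.69878/60 = 140.911646

29.31610° N, 140.91165° E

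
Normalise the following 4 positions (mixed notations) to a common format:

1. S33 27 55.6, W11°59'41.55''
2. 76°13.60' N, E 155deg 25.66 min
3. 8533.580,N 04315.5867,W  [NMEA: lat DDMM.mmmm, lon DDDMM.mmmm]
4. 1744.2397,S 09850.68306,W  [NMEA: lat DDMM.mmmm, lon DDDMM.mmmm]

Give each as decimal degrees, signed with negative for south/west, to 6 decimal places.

Point 1:
  φ: 27′ + 55.6″ = 27.92667′; 33 + 27.92667/60 = 33.4654444
  S → negative
  λ: 11° + 59/60 + 41.55/3600 = 11 + 0.983333 + 0.011542 = 11.9948750
  W → negative
Point 2:
  Latitude: 76 + 13.6/60 = 76.2266667
  N → positive
  Longitude: 155 + 25.66/60 = 155.4276667
  E → positive
Point 3:
  φ: split at 2 digits → 85° and 33.58′; 85 + 33.58/60 = 85.5596667
  N → positive
  Longitude: split at 3 digits → 043° and 15.5867′; 43 + 15.5867/60 = 43.2597783
  hemisphere W, so the sign is −
Point 4:
  Latitude: degrees = first 2 digits = 17, minutes = 44.2397; 17 + 44.2397/60 = 17.7373283
  S ⇒ negate
  Longitude: split at 3 digits → 098° and 50.68306′; 98 + 50.68306/60 = 98.8447177
  hemisphere W, so the sign is −

1. -33.465444, -11.994875
2. 76.226667, 155.427667
3. 85.559667, -43.259778
4. -17.737328, -98.844718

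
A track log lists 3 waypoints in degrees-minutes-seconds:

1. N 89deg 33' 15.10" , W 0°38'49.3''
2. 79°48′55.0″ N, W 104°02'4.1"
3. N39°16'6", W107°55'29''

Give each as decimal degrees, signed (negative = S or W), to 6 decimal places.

1. 89.554194, -0.647028
2. 79.815278, -104.034472
3. 39.268333, -107.924722

Point 1:
  Lat: 89 + 33/60 + 15.1/3600 = 89.5541944
  N ⇒ keep positive
  λ: 0 + 38/60 + 49.3/3600 = 0.6470278
  hemisphere W, so the sign is −
Point 2:
  Latitude: 79° + 48/60 + 55/3600 = 79 + 0.800000 + 0.015278 = 79.8152778
  N ⇒ keep positive
  λ: 104° + 2/60 + 4.1/3600 = 104 + 0.033333 + 0.001139 = 104.0344722
  W → negative
Point 3:
  Lat: 39 + 16/60 + 6/3600 = 39.2683333
  N → positive
  Lon: 107 + 55/60 + 29/3600 = 107.9247222
  hemisphere W, so the sign is −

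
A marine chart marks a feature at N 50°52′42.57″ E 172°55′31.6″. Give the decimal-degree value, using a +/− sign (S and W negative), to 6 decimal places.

Latitude: 52′ + 42.57″ = 52.70950′; 50 + 52.70950/60 = 50.8784917
N → positive
Longitude: 55′ + 31.6″ = 55.52667′; 172 + 55.52667/60 = 172.9254444
E → positive

50.878492, 172.925444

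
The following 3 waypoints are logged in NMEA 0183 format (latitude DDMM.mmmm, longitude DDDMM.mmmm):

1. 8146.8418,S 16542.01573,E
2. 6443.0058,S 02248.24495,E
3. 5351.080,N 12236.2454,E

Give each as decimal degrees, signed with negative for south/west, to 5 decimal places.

Point 1:
  Latitude: degrees = first 2 digits = 81, minutes = 46.8418; 81 + 46.8418/60 = 81.780697
  hemisphere S, so the sign is −
  Longitude: degrees = first 3 digits = 165, minutes = 42.01573; 165 + 42.01573/60 = 165.700262
  E → positive
Point 2:
  Latitude: split at 2 digits → 64° and 43.0058′; 64 + 43.0058/60 = 64.716763
  hemisphere S, so the sign is −
  λ: split at 3 digits → 022° and 48.24495′; 22 + 48.24495/60 = 22.804083
  E ⇒ keep positive
Point 3:
  Latitude: split at 2 digits → 53° and 51.08′; 53 + 51.08/60 = 53.851333
  N ⇒ keep positive
  Longitude: split at 3 digits → 122° and 36.2454′; 122 + 36.2454/60 = 122.604090
  E ⇒ keep positive

1. -81.78070, 165.70026
2. -64.71676, 22.80408
3. 53.85133, 122.60409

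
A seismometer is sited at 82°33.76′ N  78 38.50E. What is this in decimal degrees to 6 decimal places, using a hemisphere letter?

Latitude: 33.76′ = 0.562667°; total 82.5626667
Longitude: 38.5′ = 0.641667°; total 78.6416667

82.562667° N, 78.641667° E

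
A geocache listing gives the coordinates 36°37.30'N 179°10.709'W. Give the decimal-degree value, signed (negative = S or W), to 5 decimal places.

Lat: 36 + 37.3/60 = 36.621667
N → positive
Lon: 179 + 10.709/60 = 179.178483
W → negative

36.62167, -179.17848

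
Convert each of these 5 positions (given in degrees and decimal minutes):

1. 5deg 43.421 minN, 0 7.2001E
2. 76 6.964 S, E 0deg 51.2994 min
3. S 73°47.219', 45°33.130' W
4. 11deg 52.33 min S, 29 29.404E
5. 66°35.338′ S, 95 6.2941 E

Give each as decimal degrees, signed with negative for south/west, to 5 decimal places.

1. 5.72368, 0.12000
2. -76.11607, 0.85499
3. -73.78698, -45.55217
4. -11.87217, 29.49007
5. -66.58897, 95.10490

Point 1:
  φ: 5 + 43.421/60 = 5.723683
  N ⇒ keep positive
  λ: 7.2001′ = 0.120002°; total 0.120002
  E ⇒ keep positive
Point 2:
  Lat: 6.964′ = 0.116067°; total 76.116067
  S → negative
  Lon: 0 + 51.2994/60 = 0.854990
  E ⇒ keep positive
Point 3:
  Latitude: 73 + 47.219/60 = 73.786983
  S ⇒ negate
  Longitude: 45 + 33.13/60 = 45.552167
  W ⇒ negate
Point 4:
  Lat: 52.33′ = 0.872167°; total 11.872167
  S → negative
  λ: 29.404′ = 0.490067°; total 29.490067
  E → positive
Point 5:
  Lat: 66 + 35.338/60 = 66.588967
  hemisphere S, so the sign is −
  Longitude: 95 + 6.2941/60 = 95.104902
  E → positive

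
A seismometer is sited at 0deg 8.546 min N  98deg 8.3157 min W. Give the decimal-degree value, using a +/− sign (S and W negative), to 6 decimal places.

φ: 0 + 8.546/60 = 0.1424333
N ⇒ keep positive
Lon: 8.3157′ = 0.138595°; total 98.1385950
hemisphere W, so the sign is −

0.142433, -98.138595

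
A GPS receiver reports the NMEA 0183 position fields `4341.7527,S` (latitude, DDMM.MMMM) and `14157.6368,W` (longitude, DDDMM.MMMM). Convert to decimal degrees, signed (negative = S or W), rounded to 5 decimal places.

φ: degrees = first 2 digits = 43, minutes = 41.7527; 43 + 41.7527/60 = 43.695878
hemisphere S, so the sign is −
Longitude: split at 3 digits → 141° and 57.6368′; 141 + 57.6368/60 = 141.960613
W → negative

-43.69588, -141.96061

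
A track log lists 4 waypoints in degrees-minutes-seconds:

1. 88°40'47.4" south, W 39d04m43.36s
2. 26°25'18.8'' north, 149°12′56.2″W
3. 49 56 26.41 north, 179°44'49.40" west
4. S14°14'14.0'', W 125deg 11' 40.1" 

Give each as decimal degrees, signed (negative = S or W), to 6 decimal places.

1. -88.679833, -39.078711
2. 26.421889, -149.215611
3. 49.940669, -179.747056
4. -14.237222, -125.194472

Point 1:
  Lat: 88 + 40/60 + 47.4/3600 = 88.6798333
  hemisphere S, so the sign is −
  Longitude: 39 + 4/60 + 43.36/3600 = 39.0787111
  W → negative
Point 2:
  Lat: 25′ + 18.8″ = 25.31333′; 26 + 25.31333/60 = 26.4218889
  N ⇒ keep positive
  Lon: 149 + 12/60 + 56.2/3600 = 149.2156111
  W ⇒ negate
Point 3:
  Lat: 56′ + 26.41″ = 56.44017′; 49 + 56.44017/60 = 49.9406694
  N ⇒ keep positive
  Longitude: 179° + 44/60 + 49.4/3600 = 179 + 0.733333 + 0.013722 = 179.7470556
  W → negative
Point 4:
  φ: 14 + 14/60 + 14/3600 = 14.2372222
  S → negative
  Longitude: 11′ + 40.1″ = 11.66833′; 125 + 11.66833/60 = 125.1944722
  hemisphere W, so the sign is −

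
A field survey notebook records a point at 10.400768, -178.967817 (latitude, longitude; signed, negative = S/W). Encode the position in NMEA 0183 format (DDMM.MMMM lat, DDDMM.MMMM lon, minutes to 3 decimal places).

1024.046,N / 17858.069,W

φ: fractional part 0.400768 → 24.04608 minutes
Longitude is negative → W; |value| = 178.967817
Lon: fractional part 0.967817 → 58.06902 minutes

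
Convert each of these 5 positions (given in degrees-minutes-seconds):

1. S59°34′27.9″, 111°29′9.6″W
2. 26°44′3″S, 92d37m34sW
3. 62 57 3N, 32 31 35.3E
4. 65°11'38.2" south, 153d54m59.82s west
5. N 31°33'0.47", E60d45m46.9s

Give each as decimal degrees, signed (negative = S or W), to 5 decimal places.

Point 1:
  φ: 34′ + 27.9″ = 34.46500′; 59 + 34.46500/60 = 59.574417
  S → negative
  Lon: 29′ + 9.6″ = 29.16000′; 111 + 29.16000/60 = 111.486000
  W ⇒ negate
Point 2:
  Latitude: 26 + 44/60 + 3/3600 = 26.734167
  S ⇒ negate
  λ: 92 + 37/60 + 34/3600 = 92.626111
  hemisphere W, so the sign is −
Point 3:
  φ: 62 + 57/60 + 3/3600 = 62.950833
  N → positive
  λ: 32° + 31/60 + 35.3/3600 = 32 + 0.516667 + 0.009806 = 32.526472
  E ⇒ keep positive
Point 4:
  Latitude: 65 + 11/60 + 38.2/3600 = 65.193944
  hemisphere S, so the sign is −
  λ: 54′ + 59.82″ = 54.99700′; 153 + 54.99700/60 = 153.916617
  hemisphere W, so the sign is −
Point 5:
  φ: 31° + 33/60 + 0.47/3600 = 31 + 0.550000 + 0.000131 = 31.550131
  N ⇒ keep positive
  Longitude: 60 + 45/60 + 46.9/3600 = 60.763028
  E ⇒ keep positive

1. -59.57442, -111.48600
2. -26.73417, -92.62611
3. 62.95083, 32.52647
4. -65.19394, -153.91662
5. 31.55013, 60.76303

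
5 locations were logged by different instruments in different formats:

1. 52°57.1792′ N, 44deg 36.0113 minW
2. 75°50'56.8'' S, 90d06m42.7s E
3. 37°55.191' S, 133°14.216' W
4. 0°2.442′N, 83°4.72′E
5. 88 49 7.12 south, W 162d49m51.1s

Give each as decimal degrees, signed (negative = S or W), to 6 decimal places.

1. 52.952987, -44.600188
2. -75.849111, 90.111861
3. -37.919850, -133.236933
4. 0.040700, 83.078667
5. -88.818644, -162.830861

Point 1:
  Latitude: 52 + 57.1792/60 = 52.9529867
  N → positive
  Lon: 44 + 36.0113/60 = 44.6001883
  W ⇒ negate
Point 2:
  Lat: 75° + 50/60 + 56.8/3600 = 75 + 0.833333 + 0.015778 = 75.8491111
  hemisphere S, so the sign is −
  Lon: 90° + 6/60 + 42.7/3600 = 90 + 0.100000 + 0.011861 = 90.1118611
  E → positive
Point 3:
  Latitude: 55.191′ = 0.919850°; total 37.9198500
  S → negative
  Longitude: 14.216′ = 0.236933°; total 133.2369333
  hemisphere W, so the sign is −
Point 4:
  φ: 2.442′ = 0.040700°; total 0.0407000
  N ⇒ keep positive
  Lon: 4.72′ = 0.078667°; total 83.0786667
  E → positive
Point 5:
  φ: 88 + 49/60 + 7.12/3600 = 88.8186444
  S → negative
  Lon: 162° + 49/60 + 51.1/3600 = 162 + 0.816667 + 0.014194 = 162.8308611
  W ⇒ negate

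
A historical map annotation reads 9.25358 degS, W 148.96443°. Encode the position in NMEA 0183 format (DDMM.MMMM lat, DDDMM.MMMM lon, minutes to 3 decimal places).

φ: minutes = (9.253580 − 9) × 60 = 15.21480
Lon: fractional part 0.964430 → 57.86580 minutes

0915.215,S / 14857.866,W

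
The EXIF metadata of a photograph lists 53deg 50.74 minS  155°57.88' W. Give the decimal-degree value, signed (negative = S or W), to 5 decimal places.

φ: 50.74′ = 0.845667°; total 53.845667
S → negative
Lon: 57.88′ = 0.964667°; total 155.964667
W → negative

-53.84567, -155.96467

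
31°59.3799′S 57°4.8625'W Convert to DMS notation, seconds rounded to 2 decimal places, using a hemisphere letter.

Latitude: 59.37990′ → 59′ and 0.37990 × 60 = 22.7940″
Longitude: fractional minutes 0.86250 × 60 = 51.7500″

31°59′22.79″ S, 57°04′51.75″ W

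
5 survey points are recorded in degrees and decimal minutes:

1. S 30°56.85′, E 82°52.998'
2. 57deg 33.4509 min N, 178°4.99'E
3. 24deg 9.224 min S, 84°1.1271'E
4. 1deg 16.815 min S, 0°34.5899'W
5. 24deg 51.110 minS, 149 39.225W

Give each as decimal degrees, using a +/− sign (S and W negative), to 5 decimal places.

Point 1:
  φ: 30 + 56.85/60 = 30.947500
  S ⇒ negate
  λ: 52.998′ = 0.883300°; total 82.883300
  E → positive
Point 2:
  Lat: 57 + 33.4509/60 = 57.557515
  N → positive
  Longitude: 178 + 4.99/60 = 178.083167
  E → positive
Point 3:
  Lat: 9.224′ = 0.153733°; total 24.153733
  S ⇒ negate
  Longitude: 1.1271′ = 0.018785°; total 84.018785
  E ⇒ keep positive
Point 4:
  φ: 1 + 16.815/60 = 1.280250
  hemisphere S, so the sign is −
  Longitude: 0 + 34.5899/60 = 0.576498
  hemisphere W, so the sign is −
Point 5:
  Latitude: 24 + 51.11/60 = 24.851833
  hemisphere S, so the sign is −
  Lon: 39.225′ = 0.653750°; total 149.653750
  W ⇒ negate

1. -30.94750, 82.88330
2. 57.55752, 178.08317
3. -24.15373, 84.01879
4. -1.28025, -0.57650
5. -24.85183, -149.65375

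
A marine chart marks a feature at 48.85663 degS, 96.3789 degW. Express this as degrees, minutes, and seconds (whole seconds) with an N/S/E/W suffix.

48°51′24″ S, 96°22′44″ W

Latitude: 0.856630° → 51.39780′; 0.39780 × 60 = 23.87″
Longitude: 0.378900 × 60 = 22.73400′ → 22′, remainder × 60 = 44.04″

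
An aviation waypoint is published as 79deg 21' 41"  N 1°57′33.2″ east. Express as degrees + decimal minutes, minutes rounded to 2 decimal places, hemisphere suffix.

79° 21.68′ N, 1° 57.55′ E

Lat: seconds/60 = 0.68333; minutes = 21 + 0.68333 = 21.6833
λ: seconds/60 = 0.55333; minutes = 57 + 0.55333 = 57.5533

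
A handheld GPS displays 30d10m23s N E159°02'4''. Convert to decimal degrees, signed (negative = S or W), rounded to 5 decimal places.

30.17306, 159.03444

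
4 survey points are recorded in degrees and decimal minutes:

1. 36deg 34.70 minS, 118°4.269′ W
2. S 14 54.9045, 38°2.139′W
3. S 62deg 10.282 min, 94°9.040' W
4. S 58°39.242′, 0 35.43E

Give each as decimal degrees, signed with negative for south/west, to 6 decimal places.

1. -36.578333, -118.071150
2. -14.915075, -38.035650
3. -62.171367, -94.150667
4. -58.654033, 0.590500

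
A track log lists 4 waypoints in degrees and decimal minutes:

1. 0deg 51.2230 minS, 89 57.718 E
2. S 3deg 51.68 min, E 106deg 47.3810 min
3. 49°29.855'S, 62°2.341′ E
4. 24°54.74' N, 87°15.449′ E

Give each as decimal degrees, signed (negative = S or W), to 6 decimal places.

1. -0.853717, 89.961967
2. -3.861333, 106.789683
3. -49.497583, 62.039017
4. 24.912333, 87.257483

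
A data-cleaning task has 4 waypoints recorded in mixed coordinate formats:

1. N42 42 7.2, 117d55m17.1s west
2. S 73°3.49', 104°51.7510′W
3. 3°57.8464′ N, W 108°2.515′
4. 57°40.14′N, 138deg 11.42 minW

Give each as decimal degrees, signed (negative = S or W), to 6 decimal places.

Point 1:
  Lat: 42 + 42/60 + 7.2/3600 = 42.7020000
  N ⇒ keep positive
  Lon: 117° + 55/60 + 17.1/3600 = 117 + 0.916667 + 0.004750 = 117.9214167
  W ⇒ negate
Point 2:
  Latitude: 73 + 3.49/60 = 73.0581667
  hemisphere S, so the sign is −
  Longitude: 51.751′ = 0.862517°; total 104.8625167
  W ⇒ negate
Point 3:
  Lat: 3 + 57.8464/60 = 3.9641067
  N → positive
  λ: 2.515′ = 0.041917°; total 108.0419167
  W → negative
Point 4:
  φ: 40.14′ = 0.669000°; total 57.6690000
  N → positive
  λ: 138 + 11.42/60 = 138.1903333
  W ⇒ negate

1. 42.702000, -117.921417
2. -73.058167, -104.862517
3. 3.964107, -108.041917
4. 57.669000, -138.190333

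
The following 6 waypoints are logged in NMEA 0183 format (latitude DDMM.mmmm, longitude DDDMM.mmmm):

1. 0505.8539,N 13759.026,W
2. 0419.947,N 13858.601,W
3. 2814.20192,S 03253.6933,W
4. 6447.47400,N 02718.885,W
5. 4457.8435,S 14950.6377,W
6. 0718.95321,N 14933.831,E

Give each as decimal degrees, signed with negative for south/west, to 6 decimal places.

1. 5.097565, -137.983767
2. 4.332450, -138.976683
3. -28.236699, -32.894888
4. 64.791233, -27.314750
5. -44.964058, -149.843962
6. 7.315887, 149.563850

Point 1:
  Lat: split at 2 digits → 05° and 5.8539′; 5 + 5.8539/60 = 5.0975650
  N ⇒ keep positive
  Lon: split at 3 digits → 137° and 59.026′; 137 + 59.026/60 = 137.9837667
  W → negative
Point 2:
  φ: degrees = first 2 digits = 4, minutes = 19.947; 4 + 19.947/60 = 4.3324500
  N ⇒ keep positive
  λ: degrees = first 3 digits = 138, minutes = 58.601; 138 + 58.601/60 = 138.9766833
  W ⇒ negate
Point 3:
  φ: degrees = first 2 digits = 28, minutes = 14.20192; 28 + 14.20192/60 = 28.2366987
  hemisphere S, so the sign is −
  Longitude: degrees = first 3 digits = 32, minutes = 53.6933; 32 + 53.6933/60 = 32.8948883
  hemisphere W, so the sign is −
Point 4:
  Latitude: split at 2 digits → 64° and 47.474′; 64 + 47.474/60 = 64.7912333
  N ⇒ keep positive
  Lon: degrees = first 3 digits = 27, minutes = 18.885; 27 + 18.885/60 = 27.3147500
  hemisphere W, so the sign is −
Point 5:
  φ: split at 2 digits → 44° and 57.8435′; 44 + 57.8435/60 = 44.9640583
  hemisphere S, so the sign is −
  Longitude: degrees = first 3 digits = 149, minutes = 50.6377; 149 + 50.6377/60 = 149.8439617
  W → negative
Point 6:
  Latitude: degrees = first 2 digits = 7, minutes = 18.95321; 7 + 18.95321/60 = 7.3158868
  N ⇒ keep positive
  Longitude: split at 3 digits → 149° and 33.831′; 149 + 33.831/60 = 149.5638500
  E ⇒ keep positive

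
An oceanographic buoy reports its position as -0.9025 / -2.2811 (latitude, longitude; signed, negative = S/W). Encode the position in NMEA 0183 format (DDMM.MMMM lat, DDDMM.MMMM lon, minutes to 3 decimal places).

0054.150,S / 00216.866,W

Latitude is negative → S; |value| = 0.902500
Latitude: 0° + 0.902500 × 60 = 0° 54.15000′
Longitude is negative → W; |value| = 2.281100
Lon: 2° + 0.281100 × 60 = 2° 16.86600′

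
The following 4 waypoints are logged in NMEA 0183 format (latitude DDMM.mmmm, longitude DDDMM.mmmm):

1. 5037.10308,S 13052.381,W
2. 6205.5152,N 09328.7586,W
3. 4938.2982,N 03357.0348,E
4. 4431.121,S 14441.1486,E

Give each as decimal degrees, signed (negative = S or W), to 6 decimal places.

Point 1:
  Lat: degrees = first 2 digits = 50, minutes = 37.10308; 50 + 37.10308/60 = 50.6183847
  hemisphere S, so the sign is −
  λ: degrees = first 3 digits = 130, minutes = 52.381; 130 + 52.381/60 = 130.8730167
  hemisphere W, so the sign is −
Point 2:
  Latitude: split at 2 digits → 62° and 5.5152′; 62 + 5.5152/60 = 62.0919200
  N ⇒ keep positive
  Longitude: split at 3 digits → 093° and 28.7586′; 93 + 28.7586/60 = 93.4793100
  hemisphere W, so the sign is −
Point 3:
  Latitude: degrees = first 2 digits = 49, minutes = 38.2982; 49 + 38.2982/60 = 49.6383033
  N → positive
  Lon: split at 3 digits → 033° and 57.0348′; 33 + 57.0348/60 = 33.9505800
  E ⇒ keep positive
Point 4:
  Latitude: degrees = first 2 digits = 44, minutes = 31.121; 44 + 31.121/60 = 44.5186833
  hemisphere S, so the sign is −
  λ: degrees = first 3 digits = 144, minutes = 41.1486; 144 + 41.1486/60 = 144.6858100
  E ⇒ keep positive

1. -50.618385, -130.873017
2. 62.091920, -93.479310
3. 49.638303, 33.950580
4. -44.518683, 144.685810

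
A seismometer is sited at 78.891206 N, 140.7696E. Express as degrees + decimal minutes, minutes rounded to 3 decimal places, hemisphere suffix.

78° 53.472′ N, 140° 46.176′ E

Latitude: fractional part 0.891206 → 53.47236 minutes
λ: 140° + 0.769600 × 60 = 140° 46.17600′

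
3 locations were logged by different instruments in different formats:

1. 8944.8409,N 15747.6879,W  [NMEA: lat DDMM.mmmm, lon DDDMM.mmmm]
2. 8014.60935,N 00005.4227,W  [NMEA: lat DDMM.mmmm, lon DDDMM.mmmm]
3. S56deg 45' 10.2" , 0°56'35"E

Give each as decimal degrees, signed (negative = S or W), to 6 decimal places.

1. 89.747348, -157.794798
2. 80.243489, -0.090378
3. -56.752833, 0.943056

Point 1:
  Lat: degrees = first 2 digits = 89, minutes = 44.8409; 89 + 44.8409/60 = 89.7473483
  N → positive
  Longitude: degrees = first 3 digits = 157, minutes = 47.6879; 157 + 47.6879/60 = 157.7947983
  W → negative
Point 2:
  Lat: split at 2 digits → 80° and 14.60935′; 80 + 14.60935/60 = 80.2434892
  N ⇒ keep positive
  λ: split at 3 digits → 000° and 5.4227′; 0 + 5.4227/60 = 0.0903783
  hemisphere W, so the sign is −
Point 3:
  φ: 45′ + 10.2″ = 45.17000′; 56 + 45.17000/60 = 56.7528333
  S → negative
  λ: 0 + 56/60 + 35/3600 = 0.9430556
  E → positive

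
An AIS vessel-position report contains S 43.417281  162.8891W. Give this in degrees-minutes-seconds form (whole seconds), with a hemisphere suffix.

43°25′2″ S, 162°53′21″ W

Latitude: 0.417281 × 60 = 25.03686′ → 25′, remainder × 60 = 2.21″
Lon: 0.889100 × 60 = 53.34600′ → 53′, remainder × 60 = 20.76″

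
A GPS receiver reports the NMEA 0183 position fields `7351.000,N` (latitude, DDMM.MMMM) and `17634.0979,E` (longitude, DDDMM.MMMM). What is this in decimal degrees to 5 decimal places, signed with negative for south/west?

73.85000, 176.56830

φ: degrees = first 2 digits = 73, minutes = 51; 73 + 51/60 = 73.850000
N → positive
Longitude: split at 3 digits → 176° and 34.0979′; 176 + 34.0979/60 = 176.568298
E ⇒ keep positive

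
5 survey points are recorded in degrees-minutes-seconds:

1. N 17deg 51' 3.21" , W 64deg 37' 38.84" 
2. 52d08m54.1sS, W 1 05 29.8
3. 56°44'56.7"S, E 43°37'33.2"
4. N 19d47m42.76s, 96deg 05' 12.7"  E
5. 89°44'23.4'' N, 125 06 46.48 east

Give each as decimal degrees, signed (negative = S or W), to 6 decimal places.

Point 1:
  Latitude: 17 + 51/60 + 3.21/3600 = 17.8508917
  N ⇒ keep positive
  λ: 64° + 37/60 + 38.84/3600 = 64 + 0.616667 + 0.010789 = 64.6274556
  W ⇒ negate
Point 2:
  Latitude: 8′ + 54.1″ = 8.90167′; 52 + 8.90167/60 = 52.1483611
  hemisphere S, so the sign is −
  λ: 5′ + 29.8″ = 5.49667′; 1 + 5.49667/60 = 1.0916111
  W ⇒ negate
Point 3:
  Latitude: 56° + 44/60 + 56.7/3600 = 56 + 0.733333 + 0.015750 = 56.7490833
  S → negative
  Longitude: 43° + 37/60 + 33.2/3600 = 43 + 0.616667 + 0.009222 = 43.6258889
  E → positive
Point 4:
  Latitude: 19° + 47/60 + 42.76/3600 = 19 + 0.783333 + 0.011878 = 19.7952111
  N → positive
  Longitude: 96 + 5/60 + 12.7/3600 = 96.0868611
  E → positive
Point 5:
  Lat: 89 + 44/60 + 23.4/3600 = 89.7398333
  N → positive
  Longitude: 6′ + 46.48″ = 6.77467′; 125 + 6.77467/60 = 125.1129111
  E ⇒ keep positive

1. 17.850892, -64.627456
2. -52.148361, -1.091611
3. -56.749083, 43.625889
4. 19.795211, 96.086861
5. 89.739833, 125.112911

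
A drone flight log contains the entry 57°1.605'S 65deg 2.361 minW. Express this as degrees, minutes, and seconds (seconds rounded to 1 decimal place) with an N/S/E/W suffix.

57°01′36.3″ S, 65°02′21.7″ W

Latitude: 1.60500′ → 1′ and 0.60500 × 60 = 36.300″
λ: 2.36100′ → 2′ and 0.36100 × 60 = 21.660″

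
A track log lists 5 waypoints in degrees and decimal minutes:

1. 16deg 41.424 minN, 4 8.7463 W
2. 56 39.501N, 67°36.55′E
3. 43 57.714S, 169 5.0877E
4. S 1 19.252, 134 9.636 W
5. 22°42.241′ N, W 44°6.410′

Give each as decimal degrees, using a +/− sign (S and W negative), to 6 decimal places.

1. 16.690400, -4.145772
2. 56.658350, 67.609167
3. -43.961900, 169.084795
4. -1.320867, -134.160600
5. 22.704017, -44.106833

Point 1:
  Lat: 16 + 41.424/60 = 16.6904000
  N ⇒ keep positive
  Longitude: 4 + 8.7463/60 = 4.1457717
  W → negative
Point 2:
  Latitude: 56 + 39.501/60 = 56.6583500
  N → positive
  Lon: 36.55′ = 0.609167°; total 67.6091667
  E ⇒ keep positive
Point 3:
  Latitude: 57.714′ = 0.961900°; total 43.9619000
  hemisphere S, so the sign is −
  Lon: 169 + 5.0877/60 = 169.0847950
  E → positive
Point 4:
  Lat: 1 + 19.252/60 = 1.3208667
  hemisphere S, so the sign is −
  Longitude: 134 + 9.636/60 = 134.1606000
  W → negative
Point 5:
  Latitude: 22 + 42.241/60 = 22.7040167
  N → positive
  Longitude: 6.41′ = 0.106833°; total 44.1068333
  W → negative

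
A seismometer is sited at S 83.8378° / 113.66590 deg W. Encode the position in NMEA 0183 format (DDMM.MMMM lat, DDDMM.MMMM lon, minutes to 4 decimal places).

Latitude: 83° + 0.837800 × 60 = 83° 50.268000′
Longitude: minutes = (113.665900 − 113) × 60 = 39.954000

8350.2680,S / 11339.9540,W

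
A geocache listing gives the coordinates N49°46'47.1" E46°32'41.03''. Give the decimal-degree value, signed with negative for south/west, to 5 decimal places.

49.77975, 46.54473

φ: 49° + 46/60 + 47.1/3600 = 49 + 0.766667 + 0.013083 = 49.779750
N ⇒ keep positive
Lon: 32′ + 41.03″ = 32.68383′; 46 + 32.68383/60 = 46.544731
E ⇒ keep positive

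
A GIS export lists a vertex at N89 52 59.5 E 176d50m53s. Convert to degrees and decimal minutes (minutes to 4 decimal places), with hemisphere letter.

φ: seconds/60 = 0.99167; minutes = 52 + 0.99167 = 52.991667
Lon: seconds/60 = 0.88333; minutes = 50 + 0.88333 = 50.883333

89° 52.9917′ N, 176° 50.8833′ E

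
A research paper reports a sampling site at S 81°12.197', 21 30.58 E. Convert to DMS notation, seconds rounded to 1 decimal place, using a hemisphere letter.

Lat: fractional minutes 0.19700 × 60 = 11.820″
Lon: 30.58000′ → 30′ and 0.58000 × 60 = 34.800″

81°12′11.8″ S, 21°30′34.8″ E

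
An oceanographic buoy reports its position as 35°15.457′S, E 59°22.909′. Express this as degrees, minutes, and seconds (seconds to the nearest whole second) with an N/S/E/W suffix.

35°15′27″ S, 59°22′55″ E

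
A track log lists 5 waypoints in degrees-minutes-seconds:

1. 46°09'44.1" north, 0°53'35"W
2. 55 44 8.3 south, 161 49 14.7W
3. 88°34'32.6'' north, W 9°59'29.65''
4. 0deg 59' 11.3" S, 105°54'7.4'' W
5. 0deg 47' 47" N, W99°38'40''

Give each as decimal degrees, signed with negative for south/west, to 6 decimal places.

Point 1:
  Lat: 46° + 9/60 + 44.1/3600 = 46 + 0.150000 + 0.012250 = 46.1622500
  N ⇒ keep positive
  λ: 0 + 53/60 + 35/3600 = 0.8930556
  W → negative
Point 2:
  Lat: 55° + 44/60 + 8.3/3600 = 55 + 0.733333 + 0.002306 = 55.7356389
  hemisphere S, so the sign is −
  Lon: 161 + 49/60 + 14.7/3600 = 161.8207500
  W → negative
Point 3:
  Latitude: 88° + 34/60 + 32.6/3600 = 88 + 0.566667 + 0.009056 = 88.5757222
  N ⇒ keep positive
  λ: 9° + 59/60 + 29.65/3600 = 9 + 0.983333 + 0.008236 = 9.9915694
  W → negative
Point 4:
  Latitude: 0 + 59/60 + 11.3/3600 = 0.9864722
  S ⇒ negate
  Lon: 54′ + 7.4″ = 54.12333′; 105 + 54.12333/60 = 105.9020556
  W → negative
Point 5:
  φ: 47′ + 47″ = 47.78333′; 0 + 47.78333/60 = 0.7963889
  N ⇒ keep positive
  Longitude: 99 + 38/60 + 40/3600 = 99.6444444
  W → negative

1. 46.162250, -0.893056
2. -55.735639, -161.820750
3. 88.575722, -9.991569
4. -0.986472, -105.902056
5. 0.796389, -99.644444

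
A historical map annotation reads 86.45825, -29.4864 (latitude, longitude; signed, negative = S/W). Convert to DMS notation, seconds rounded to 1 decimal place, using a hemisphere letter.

φ: 0.458250 × 60 = 27.49500′ → 27′, remainder × 60 = 29.700″
Longitude is negative → W; |value| = 29.486400
λ: 0.486400 × 60 = 29.18400′ → 29′, remainder × 60 = 11.040″

86°27′29.7″ N, 29°29′11.0″ W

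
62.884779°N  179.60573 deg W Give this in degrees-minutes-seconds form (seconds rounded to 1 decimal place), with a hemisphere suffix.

Lat: 0.884779° → 53.08674′; 0.08674 × 60 = 5.204″
λ: 0.605730 × 60 = 36.34380′ → 36′, remainder × 60 = 20.628″

62°53′5.2″ N, 179°36′20.6″ W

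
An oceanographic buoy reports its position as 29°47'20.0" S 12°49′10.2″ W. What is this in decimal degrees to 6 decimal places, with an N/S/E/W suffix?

29.788889° S, 12.819500° W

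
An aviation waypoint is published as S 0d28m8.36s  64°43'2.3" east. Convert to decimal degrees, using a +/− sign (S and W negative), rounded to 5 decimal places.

Latitude: 0° + 28/60 + 8.36/3600 = 0 + 0.466667 + 0.002322 = 0.468989
hemisphere S, so the sign is −
Longitude: 64° + 43/60 + 2.3/3600 = 64 + 0.716667 + 0.000639 = 64.717306
E ⇒ keep positive

-0.46899, 64.71731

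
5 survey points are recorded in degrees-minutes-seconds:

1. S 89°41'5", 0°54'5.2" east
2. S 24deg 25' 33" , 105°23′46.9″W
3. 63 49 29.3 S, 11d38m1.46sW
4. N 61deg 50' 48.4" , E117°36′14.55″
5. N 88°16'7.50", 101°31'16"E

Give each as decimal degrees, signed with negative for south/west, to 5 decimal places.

1. -89.68472, 0.90144
2. -24.42583, -105.39636
3. -63.82481, -11.63374
4. 61.84678, 117.60404
5. 88.26875, 101.52111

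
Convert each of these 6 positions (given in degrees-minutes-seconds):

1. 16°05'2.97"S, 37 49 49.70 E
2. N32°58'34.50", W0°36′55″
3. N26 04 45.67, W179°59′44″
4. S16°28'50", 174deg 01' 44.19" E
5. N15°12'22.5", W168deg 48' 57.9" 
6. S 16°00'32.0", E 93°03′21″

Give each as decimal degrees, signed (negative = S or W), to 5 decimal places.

Point 1:
  φ: 16 + 5/60 + 2.97/3600 = 16.084158
  S → negative
  Lon: 37° + 49/60 + 49.7/3600 = 37 + 0.816667 + 0.013806 = 37.830472
  E → positive
Point 2:
  Lat: 32° + 58/60 + 34.5/3600 = 32 + 0.966667 + 0.009583 = 32.976250
  N ⇒ keep positive
  λ: 0° + 36/60 + 55/3600 = 0 + 0.600000 + 0.015278 = 0.615278
  W ⇒ negate
Point 3:
  Latitude: 26° + 4/60 + 45.67/3600 = 26 + 0.066667 + 0.012686 = 26.079353
  N → positive
  λ: 179 + 59/60 + 44/3600 = 179.995556
  W ⇒ negate
Point 4:
  Lat: 16° + 28/60 + 50/3600 = 16 + 0.466667 + 0.013889 = 16.480556
  S ⇒ negate
  Longitude: 174° + 1/60 + 44.19/3600 = 174 + 0.016667 + 0.012275 = 174.028942
  E ⇒ keep positive
Point 5:
  φ: 15 + 12/60 + 22.5/3600 = 15.206250
  N ⇒ keep positive
  λ: 168° + 48/60 + 57.9/3600 = 168 + 0.800000 + 0.016083 = 168.816083
  W → negative
Point 6:
  Latitude: 16 + 0/60 + 32/3600 = 16.008889
  S → negative
  Lon: 3′ + 21″ = 3.35000′; 93 + 3.35000/60 = 93.055833
  E → positive

1. -16.08416, 37.83047
2. 32.97625, -0.61528
3. 26.07935, -179.99556
4. -16.48056, 174.02894
5. 15.20625, -168.81608
6. -16.00889, 93.05583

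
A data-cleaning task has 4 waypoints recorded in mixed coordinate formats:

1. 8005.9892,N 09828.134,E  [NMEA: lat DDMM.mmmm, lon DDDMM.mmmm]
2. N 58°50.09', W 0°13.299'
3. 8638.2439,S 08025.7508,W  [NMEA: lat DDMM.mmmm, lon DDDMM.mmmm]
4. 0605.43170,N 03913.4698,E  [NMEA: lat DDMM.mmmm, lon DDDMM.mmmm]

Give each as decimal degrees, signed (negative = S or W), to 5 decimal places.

Point 1:
  φ: split at 2 digits → 80° and 5.9892′; 80 + 5.9892/60 = 80.099820
  N ⇒ keep positive
  λ: degrees = first 3 digits = 98, minutes = 28.134; 98 + 28.134/60 = 98.468900
  E → positive
Point 2:
  Lat: 50.09′ = 0.834833°; total 58.834833
  N ⇒ keep positive
  λ: 13.299′ = 0.221650°; total 0.221650
  hemisphere W, so the sign is −
Point 3:
  Latitude: degrees = first 2 digits = 86, minutes = 38.2439; 86 + 38.2439/60 = 86.637398
  S → negative
  Lon: degrees = first 3 digits = 80, minutes = 25.7508; 80 + 25.7508/60 = 80.429180
  W → negative
Point 4:
  φ: degrees = first 2 digits = 6, minutes = 5.4317; 6 + 5.4317/60 = 6.090528
  N → positive
  Lon: split at 3 digits → 039° and 13.4698′; 39 + 13.4698/60 = 39.224497
  E → positive

1. 80.09982, 98.46890
2. 58.83483, -0.22165
3. -86.63740, -80.42918
4. 6.09053, 39.22450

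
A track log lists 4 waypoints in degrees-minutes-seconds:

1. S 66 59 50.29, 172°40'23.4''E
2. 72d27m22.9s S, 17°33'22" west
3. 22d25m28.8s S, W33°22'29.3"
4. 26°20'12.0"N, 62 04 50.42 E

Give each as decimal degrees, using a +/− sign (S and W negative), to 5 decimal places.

1. -66.99730, 172.67317
2. -72.45636, -17.55611
3. -22.42467, -33.37481
4. 26.33667, 62.08067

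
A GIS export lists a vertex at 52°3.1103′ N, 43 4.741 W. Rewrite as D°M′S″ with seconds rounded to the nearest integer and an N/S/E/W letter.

Latitude: fractional minutes 0.11030 × 60 = 6.62″
Lon: 4.74100′ → 4′ and 0.74100 × 60 = 44.46″

52°03′7″ N, 43°04′44″ W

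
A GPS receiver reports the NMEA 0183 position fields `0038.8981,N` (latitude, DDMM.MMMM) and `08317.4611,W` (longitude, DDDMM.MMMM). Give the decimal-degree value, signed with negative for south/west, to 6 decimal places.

0.648302, -83.291018

Latitude: degrees = first 2 digits = 0, minutes = 38.8981; 0 + 38.8981/60 = 0.6483017
N → positive
Lon: split at 3 digits → 083° and 17.4611′; 83 + 17.4611/60 = 83.2910183
W → negative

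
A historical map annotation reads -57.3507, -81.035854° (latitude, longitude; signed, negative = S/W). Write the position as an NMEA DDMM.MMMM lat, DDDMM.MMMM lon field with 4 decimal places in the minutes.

Latitude is negative → S; |value| = 57.350700
φ: minutes = (57.350700 − 57) × 60 = 21.042000
Longitude is negative → W; |value| = 81.035854
Longitude: minutes = (81.035854 − 81) × 60 = 2.151240

5721.0420,S / 08102.1512,W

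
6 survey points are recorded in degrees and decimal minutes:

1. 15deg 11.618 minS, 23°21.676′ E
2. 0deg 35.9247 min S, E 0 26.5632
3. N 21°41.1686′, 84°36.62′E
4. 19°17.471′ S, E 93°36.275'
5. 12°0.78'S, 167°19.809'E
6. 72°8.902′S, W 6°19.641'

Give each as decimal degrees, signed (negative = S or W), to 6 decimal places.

Point 1:
  φ: 11.618′ = 0.193633°; total 15.1936333
  S ⇒ negate
  λ: 21.676′ = 0.361267°; total 23.3612667
  E → positive
Point 2:
  Lat: 35.9247′ = 0.598745°; total 0.5987450
  S ⇒ negate
  Lon: 26.5632′ = 0.442720°; total 0.4427200
  E → positive
Point 3:
  φ: 21 + 41.1686/60 = 21.6861433
  N → positive
  λ: 84 + 36.62/60 = 84.6103333
  E → positive
Point 4:
  φ: 17.471′ = 0.291183°; total 19.2911833
  hemisphere S, so the sign is −
  λ: 93 + 36.275/60 = 93.6045833
  E → positive
Point 5:
  Latitude: 12 + 0.78/60 = 12.0130000
  S → negative
  Lon: 167 + 19.809/60 = 167.3301500
  E → positive
Point 6:
  Latitude: 8.902′ = 0.148367°; total 72.1483667
  S → negative
  Longitude: 19.641′ = 0.327350°; total 6.3273500
  hemisphere W, so the sign is −

1. -15.193633, 23.361267
2. -0.598745, 0.442720
3. 21.686143, 84.610333
4. -19.291183, 93.604583
5. -12.013000, 167.330150
6. -72.148367, -6.327350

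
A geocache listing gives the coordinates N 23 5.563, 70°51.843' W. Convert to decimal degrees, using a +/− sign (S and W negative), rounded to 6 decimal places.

23.092717, -70.864050

Latitude: 23 + 5.563/60 = 23.0927167
N → positive
Lon: 70 + 51.843/60 = 70.8640500
hemisphere W, so the sign is −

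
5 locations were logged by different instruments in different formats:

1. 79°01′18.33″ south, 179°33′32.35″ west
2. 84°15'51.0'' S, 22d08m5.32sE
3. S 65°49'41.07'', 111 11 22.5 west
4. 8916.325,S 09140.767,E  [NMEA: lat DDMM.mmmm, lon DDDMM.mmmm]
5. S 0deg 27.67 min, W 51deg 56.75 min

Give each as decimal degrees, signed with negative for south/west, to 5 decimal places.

Point 1:
  Lat: 79 + 1/60 + 18.33/3600 = 79.021758
  hemisphere S, so the sign is −
  λ: 33′ + 32.35″ = 33.53917′; 179 + 33.53917/60 = 179.558986
  W → negative
Point 2:
  φ: 84 + 15/60 + 51/3600 = 84.264167
  S → negative
  Longitude: 8′ + 5.32″ = 8.08867′; 22 + 8.08867/60 = 22.134811
  E ⇒ keep positive
Point 3:
  Latitude: 65 + 49/60 + 41.07/3600 = 65.828075
  S → negative
  λ: 111 + 11/60 + 22.5/3600 = 111.189583
  W ⇒ negate
Point 4:
  Latitude: split at 2 digits → 89° and 16.325′; 89 + 16.325/60 = 89.272083
  hemisphere S, so the sign is −
  Longitude: degrees = first 3 digits = 91, minutes = 40.767; 91 + 40.767/60 = 91.679450
  E → positive
Point 5:
  φ: 0 + 27.67/60 = 0.461167
  S ⇒ negate
  λ: 56.75′ = 0.945833°; total 51.945833
  W ⇒ negate

1. -79.02176, -179.55899
2. -84.26417, 22.13481
3. -65.82808, -111.18958
4. -89.27208, 91.67945
5. -0.46117, -51.94583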